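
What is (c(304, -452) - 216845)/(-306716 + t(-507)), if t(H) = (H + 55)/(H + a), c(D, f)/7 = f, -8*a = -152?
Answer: 26841098/37419239 ≈ 0.71731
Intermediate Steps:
a = 19 (a = -⅛*(-152) = 19)
c(D, f) = 7*f
t(H) = (55 + H)/(19 + H) (t(H) = (H + 55)/(H + 19) = (55 + H)/(19 + H))
(c(304, -452) - 216845)/(-306716 + t(-507)) = (7*(-452) - 216845)/(-306716 + (55 - 507)/(19 - 507)) = (-3164 - 216845)/(-306716 - 452/(-488)) = -220009/(-306716 - 1/488*(-452)) = -220009/(-306716 + 113/122) = -220009/(-37419239/122) = -220009*(-122/37419239) = 26841098/37419239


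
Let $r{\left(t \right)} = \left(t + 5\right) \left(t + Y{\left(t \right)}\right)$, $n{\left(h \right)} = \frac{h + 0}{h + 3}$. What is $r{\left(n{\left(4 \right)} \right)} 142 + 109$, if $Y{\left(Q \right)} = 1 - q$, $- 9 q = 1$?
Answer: $\frac{211699}{147} \approx 1440.1$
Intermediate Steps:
$q = - \frac{1}{9}$ ($q = \left(- \frac{1}{9}\right) 1 = - \frac{1}{9} \approx -0.11111$)
$n{\left(h \right)} = \frac{h}{3 + h}$
$Y{\left(Q \right)} = \frac{10}{9}$ ($Y{\left(Q \right)} = 1 - - \frac{1}{9} = 1 + \frac{1}{9} = \frac{10}{9}$)
$r{\left(t \right)} = \left(5 + t\right) \left(\frac{10}{9} + t\right)$ ($r{\left(t \right)} = \left(t + 5\right) \left(t + \frac{10}{9}\right) = \left(5 + t\right) \left(\frac{10}{9} + t\right)$)
$r{\left(n{\left(4 \right)} \right)} 142 + 109 = \left(\frac{50}{9} + \left(\frac{4}{3 + 4}\right)^{2} + \frac{55 \frac{4}{3 + 4}}{9}\right) 142 + 109 = \left(\frac{50}{9} + \left(\frac{4}{7}\right)^{2} + \frac{55 \cdot \frac{4}{7}}{9}\right) 142 + 109 = \left(\frac{50}{9} + \left(4 \cdot \frac{1}{7}\right)^{2} + \frac{55 \cdot 4 \cdot \frac{1}{7}}{9}\right) 142 + 109 = \left(\frac{50}{9} + \left(\frac{4}{7}\right)^{2} + \frac{55}{9} \cdot \frac{4}{7}\right) 142 + 109 = \left(\frac{50}{9} + \frac{16}{49} + \frac{220}{63}\right) 142 + 109 = \frac{1378}{147} \cdot 142 + 109 = \frac{195676}{147} + 109 = \frac{211699}{147}$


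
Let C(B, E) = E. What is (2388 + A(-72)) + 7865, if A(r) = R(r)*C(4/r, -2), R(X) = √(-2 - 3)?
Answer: 10253 - 2*I*√5 ≈ 10253.0 - 4.4721*I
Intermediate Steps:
R(X) = I*√5 (R(X) = √(-5) = I*√5)
A(r) = -2*I*√5 (A(r) = (I*√5)*(-2) = -2*I*√5)
(2388 + A(-72)) + 7865 = (2388 - 2*I*√5) + 7865 = 10253 - 2*I*√5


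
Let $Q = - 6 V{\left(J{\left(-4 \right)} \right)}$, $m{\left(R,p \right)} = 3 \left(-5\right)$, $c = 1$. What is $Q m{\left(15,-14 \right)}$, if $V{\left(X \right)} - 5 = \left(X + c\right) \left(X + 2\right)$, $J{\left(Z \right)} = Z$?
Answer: $990$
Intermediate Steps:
$V{\left(X \right)} = 5 + \left(1 + X\right) \left(2 + X\right)$ ($V{\left(X \right)} = 5 + \left(X + 1\right) \left(X + 2\right) = 5 + \left(1 + X\right) \left(2 + X\right)$)
$m{\left(R,p \right)} = -15$
$Q = -66$ ($Q = - 6 \left(7 + \left(-4\right)^{2} + 3 \left(-4\right)\right) = - 6 \left(7 + 16 - 12\right) = \left(-6\right) 11 = -66$)
$Q m{\left(15,-14 \right)} = \left(-66\right) \left(-15\right) = 990$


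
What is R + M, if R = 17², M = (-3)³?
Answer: 262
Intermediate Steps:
M = -27
R = 289
R + M = 289 - 27 = 262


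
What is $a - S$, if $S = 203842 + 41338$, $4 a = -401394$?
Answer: $- \frac{691057}{2} \approx -3.4553 \cdot 10^{5}$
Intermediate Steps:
$a = - \frac{200697}{2}$ ($a = \frac{1}{4} \left(-401394\right) = - \frac{200697}{2} \approx -1.0035 \cdot 10^{5}$)
$S = 245180$
$a - S = - \frac{200697}{2} - 245180 = - \frac{691057}{2}$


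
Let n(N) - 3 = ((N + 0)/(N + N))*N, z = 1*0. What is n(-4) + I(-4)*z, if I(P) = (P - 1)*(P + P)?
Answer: 1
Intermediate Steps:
z = 0
I(P) = 2*P*(-1 + P) (I(P) = (-1 + P)*(2*P) = 2*P*(-1 + P))
n(N) = 3 + N/2 (n(N) = 3 + ((N + 0)/(N + N))*N = 3 + (N/((2*N)))*N = 3 + (N*(1/(2*N)))*N = 3 + N/2)
n(-4) + I(-4)*z = (3 + (½)*(-4)) + (2*(-4)*(-1 - 4))*0 = (3 - 2) + (2*(-4)*(-5))*0 = 1 + 40*0 = 1 + 0 = 1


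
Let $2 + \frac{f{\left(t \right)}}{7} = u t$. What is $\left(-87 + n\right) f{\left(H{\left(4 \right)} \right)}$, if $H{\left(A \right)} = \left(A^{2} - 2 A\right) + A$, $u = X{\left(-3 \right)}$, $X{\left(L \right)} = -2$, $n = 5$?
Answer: $14924$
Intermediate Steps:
$u = -2$
$H{\left(A \right)} = A^{2} - A$
$f{\left(t \right)} = -14 - 14 t$ ($f{\left(t \right)} = -14 + 7 \left(- 2 t\right) = -14 - 14 t$)
$\left(-87 + n\right) f{\left(H{\left(4 \right)} \right)} = \left(-87 + 5\right) \left(-14 - 14 \cdot 4 \left(-1 + 4\right)\right) = - 82 \left(-14 - 14 \cdot 4 \cdot 3\right) = - 82 \left(-14 - 168\right) = \left(-82\right) \left(-182\right) = 14924$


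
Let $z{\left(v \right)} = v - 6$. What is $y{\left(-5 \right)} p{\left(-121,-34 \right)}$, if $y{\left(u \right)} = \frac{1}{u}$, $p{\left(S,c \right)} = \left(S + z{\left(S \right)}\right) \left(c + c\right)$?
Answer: $- \frac{16864}{5} \approx -3372.8$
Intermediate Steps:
$z{\left(v \right)} = -6 + v$ ($z{\left(v \right)} = v - 6 = -6 + v$)
$p{\left(S,c \right)} = 2 c \left(-6 + 2 S\right)$ ($p{\left(S,c \right)} = \left(S + \left(-6 + S\right)\right) \left(c + c\right) = \left(-6 + 2 S\right) 2 c = 2 c \left(-6 + 2 S\right)$)
$y{\left(-5 \right)} p{\left(-121,-34 \right)} = \frac{4 \left(-34\right) \left(-3 - 121\right)}{-5} = - \frac{4 \left(-34\right) \left(-124\right)}{5} = \left(- \frac{1}{5}\right) 16864 = - \frac{16864}{5}$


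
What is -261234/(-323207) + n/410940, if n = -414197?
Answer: -26519869819/132818684580 ≈ -0.19967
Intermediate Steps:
-261234/(-323207) + n/410940 = -261234/(-323207) - 414197/410940 = -261234*(-1/323207) - 414197*1/410940 = 261234/323207 - 414197/410940 = -26519869819/132818684580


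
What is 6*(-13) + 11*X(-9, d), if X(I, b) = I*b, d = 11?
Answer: -1167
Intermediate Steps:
6*(-13) + 11*X(-9, d) = 6*(-13) + 11*(-9*11) = -78 + 11*(-99) = -78 - 1089 = -1167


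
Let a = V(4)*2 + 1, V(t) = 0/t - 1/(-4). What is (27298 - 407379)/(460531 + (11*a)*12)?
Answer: -380081/460729 ≈ -0.82496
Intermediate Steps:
V(t) = 1/4 (V(t) = 0 - 1*(-1/4) = 0 + 1/4 = 1/4)
a = 3/2 (a = (1/4)*2 + 1 = 1/2 + 1 = 3/2 ≈ 1.5000)
(27298 - 407379)/(460531 + (11*a)*12) = (27298 - 407379)/(460531 + (11*(3/2))*12) = -380081/(460531 + (33/2)*12) = -380081/(460531 + 198) = -380081/460729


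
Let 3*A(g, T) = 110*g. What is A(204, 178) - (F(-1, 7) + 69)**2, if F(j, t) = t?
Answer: 1704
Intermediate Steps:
A(g, T) = 110*g/3 (A(g, T) = (110*g)/3 = 110*g/3)
A(204, 178) - (F(-1, 7) + 69)**2 = (110/3)*204 - (7 + 69)**2 = 7480 - 1*76**2 = 7480 - 1*5776 = 7480 - 5776 = 1704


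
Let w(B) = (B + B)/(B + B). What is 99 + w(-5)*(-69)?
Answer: 30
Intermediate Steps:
w(B) = 1 (w(B) = (2*B)/((2*B)) = (2*B)*(1/(2*B)) = 1)
99 + w(-5)*(-69) = 99 + 1*(-69) = 99 - 69 = 30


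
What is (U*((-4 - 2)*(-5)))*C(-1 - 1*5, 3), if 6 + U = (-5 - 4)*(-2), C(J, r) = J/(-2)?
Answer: 1080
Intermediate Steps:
C(J, r) = -J/2 (C(J, r) = J*(-½) = -J/2)
U = 12 (U = -6 + (-5 - 4)*(-2) = -6 - 9*(-2) = -6 + 18 = 12)
(U*((-4 - 2)*(-5)))*C(-1 - 1*5, 3) = (12*((-4 - 2)*(-5)))*(-(-1 - 1*5)/2) = (12*(-6*(-5)))*(-(-1 - 5)/2) = (12*30)*(-½*(-6)) = 360*3 = 1080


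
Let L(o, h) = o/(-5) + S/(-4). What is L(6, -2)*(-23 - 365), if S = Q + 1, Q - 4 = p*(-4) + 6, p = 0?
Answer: 7663/5 ≈ 1532.6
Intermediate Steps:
Q = 10 (Q = 4 + (0*(-4) + 6) = 4 + (0 + 6) = 4 + 6 = 10)
S = 11 (S = 10 + 1 = 11)
L(o, h) = -11/4 - o/5 (L(o, h) = o/(-5) + 11/(-4) = o*(-⅕) + 11*(-¼) = -o/5 - 11/4 = -11/4 - o/5)
L(6, -2)*(-23 - 365) = (-11/4 - ⅕*6)*(-23 - 365) = (-11/4 - 6/5)*(-388) = -79/20*(-388) = 7663/5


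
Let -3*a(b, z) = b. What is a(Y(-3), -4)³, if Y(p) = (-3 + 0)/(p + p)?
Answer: -1/216 ≈ -0.0046296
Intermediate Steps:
Y(p) = -3/(2*p) (Y(p) = -3*1/(2*p) = -3/(2*p))
a(b, z) = -b/3
a(Y(-3), -4)³ = (-(-1)/(2*(-3)))³ = (-(-1)*(-1)/(2*3))³ = (-⅓*½)³ = (-⅙)³ = -1/216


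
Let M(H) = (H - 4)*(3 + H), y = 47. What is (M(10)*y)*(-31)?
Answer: -113646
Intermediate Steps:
M(H) = (-4 + H)*(3 + H)
(M(10)*y)*(-31) = ((-12 + 10² - 1*10)*47)*(-31) = ((-12 + 100 - 10)*47)*(-31) = (78*47)*(-31) = 3666*(-31) = -113646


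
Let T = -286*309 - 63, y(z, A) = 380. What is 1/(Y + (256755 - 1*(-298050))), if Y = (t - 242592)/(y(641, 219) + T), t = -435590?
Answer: 88057/48855142067 ≈ 1.8024e-6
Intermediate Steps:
T = -88437 (T = -88374 - 63 = -88437)
Y = 678182/88057 (Y = (-435590 - 242592)/(380 - 88437) = -678182/(-88057) = -678182*(-1/88057) = 678182/88057 ≈ 7.7016)
1/(Y + (256755 - 1*(-298050))) = 1/(678182/88057 + (256755 - 1*(-298050))) = 1/(678182/88057 + (256755 + 298050)) = 1/(678182/88057 + 554805) = 1/(48855142067/88057) = 88057/48855142067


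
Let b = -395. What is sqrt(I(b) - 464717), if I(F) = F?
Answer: 2*I*sqrt(116278) ≈ 681.99*I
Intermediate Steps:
sqrt(I(b) - 464717) = sqrt(-395 - 464717) = sqrt(-465112) = 2*I*sqrt(116278)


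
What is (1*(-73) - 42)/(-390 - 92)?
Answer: 115/482 ≈ 0.23859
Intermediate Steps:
(1*(-73) - 42)/(-390 - 92) = (-73 - 42)/(-482) = -115*(-1/482) = 115/482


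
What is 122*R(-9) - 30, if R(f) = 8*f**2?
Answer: 79026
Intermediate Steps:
122*R(-9) - 30 = 122*(8*(-9)**2) - 30 = 122*(8*81) - 30 = 122*648 - 30 = 79056 - 30 = 79026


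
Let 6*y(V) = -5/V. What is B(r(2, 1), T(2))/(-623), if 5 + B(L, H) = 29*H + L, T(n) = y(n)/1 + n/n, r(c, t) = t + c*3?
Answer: -227/7476 ≈ -0.030364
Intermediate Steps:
r(c, t) = t + 3*c
y(V) = -5/(6*V) (y(V) = (-5/V)/6 = -5/(6*V))
T(n) = 1 - 5/(6*n) (T(n) = -5/(6*n)/1 + n/n = -5/(6*n)*1 + 1 = -5/(6*n) + 1 = 1 - 5/(6*n))
B(L, H) = -5 + L + 29*H (B(L, H) = -5 + (29*H + L) = -5 + (L + 29*H) = -5 + L + 29*H)
B(r(2, 1), T(2))/(-623) = (-5 + (1 + 3*2) + 29*((-⅚ + 2)/2))/(-623) = (-5 + (1 + 6) + 29*((½)*(7/6)))*(-1/623) = (-5 + 7 + 29*(7/12))*(-1/623) = (-5 + 7 + 203/12)*(-1/623) = (227/12)*(-1/623) = -227/7476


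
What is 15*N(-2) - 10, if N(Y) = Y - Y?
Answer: -10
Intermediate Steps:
N(Y) = 0
15*N(-2) - 10 = 15*0 - 10 = 0 - 10 = -10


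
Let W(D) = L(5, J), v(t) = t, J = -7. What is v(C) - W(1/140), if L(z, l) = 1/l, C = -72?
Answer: -503/7 ≈ -71.857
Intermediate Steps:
W(D) = -⅐ (W(D) = 1/(-7) = -⅐)
v(C) - W(1/140) = -72 - 1*(-⅐) = -72 + ⅐ = -503/7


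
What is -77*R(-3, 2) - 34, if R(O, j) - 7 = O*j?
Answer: -111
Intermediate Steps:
R(O, j) = 7 + O*j
-77*R(-3, 2) - 34 = -77*(7 - 3*2) - 34 = -77*(7 - 6) - 34 = -77*1 - 34 = -77 - 34 = -111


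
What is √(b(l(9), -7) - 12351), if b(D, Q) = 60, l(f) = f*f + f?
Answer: I*√12291 ≈ 110.86*I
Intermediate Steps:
l(f) = f + f² (l(f) = f² + f = f + f²)
√(b(l(9), -7) - 12351) = √(60 - 12351) = √(-12291) = I*√12291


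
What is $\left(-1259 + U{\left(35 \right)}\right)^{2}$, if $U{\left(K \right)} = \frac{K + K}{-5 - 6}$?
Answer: $\frac{193738561}{121} \approx 1.6011 \cdot 10^{6}$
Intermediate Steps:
$U{\left(K \right)} = - \frac{2 K}{11}$ ($U{\left(K \right)} = \frac{2 K}{-11} = 2 K \left(- \frac{1}{11}\right) = - \frac{2 K}{11}$)
$\left(-1259 + U{\left(35 \right)}\right)^{2} = \left(-1259 - \frac{70}{11}\right)^{2} = \left(- \frac{13919}{11}\right)^{2} = \frac{193738561}{121}$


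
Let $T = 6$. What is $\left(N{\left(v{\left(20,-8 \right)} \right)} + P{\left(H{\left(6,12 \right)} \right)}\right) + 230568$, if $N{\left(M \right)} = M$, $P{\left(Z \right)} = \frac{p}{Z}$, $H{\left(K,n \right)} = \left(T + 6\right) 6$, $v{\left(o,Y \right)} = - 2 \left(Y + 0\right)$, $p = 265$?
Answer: $\frac{16602313}{72} \approx 2.3059 \cdot 10^{5}$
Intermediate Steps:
$v{\left(o,Y \right)} = - 2 Y$
$H{\left(K,n \right)} = 72$ ($H{\left(K,n \right)} = \left(6 + 6\right) 6 = 12 \cdot 6 = 72$)
$P{\left(Z \right)} = \frac{265}{Z}$
$\left(N{\left(v{\left(20,-8 \right)} \right)} + P{\left(H{\left(6,12 \right)} \right)}\right) + 230568 = \left(\left(-2\right) \left(-8\right) + \frac{265}{72}\right) + 230568 = \left(16 + 265 \cdot \frac{1}{72}\right) + 230568 = \left(16 + \frac{265}{72}\right) + 230568 = \frac{1417}{72} + 230568 = \frac{16602313}{72}$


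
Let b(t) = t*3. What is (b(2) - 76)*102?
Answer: -7140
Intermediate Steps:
b(t) = 3*t
(b(2) - 76)*102 = (3*2 - 76)*102 = (6 - 76)*102 = -70*102 = -7140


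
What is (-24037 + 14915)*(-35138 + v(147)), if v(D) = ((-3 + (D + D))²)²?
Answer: -65412371675006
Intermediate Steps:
v(D) = (-3 + 2*D)⁴ (v(D) = ((-3 + 2*D)²)² = (-3 + 2*D)⁴)
(-24037 + 14915)*(-35138 + v(147)) = (-24037 + 14915)*(-35138 + (-3 + 2*147)⁴) = -9122*(-35138 + (-3 + 294)⁴) = -9122*(-35138 + 291⁴) = -9122*(-35138 + 7170871761) = -9122*7170836623 = -65412371675006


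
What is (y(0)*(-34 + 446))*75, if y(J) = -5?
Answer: -154500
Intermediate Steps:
(y(0)*(-34 + 446))*75 = -5*(-34 + 446)*75 = -5*412*75 = -2060*75 = -154500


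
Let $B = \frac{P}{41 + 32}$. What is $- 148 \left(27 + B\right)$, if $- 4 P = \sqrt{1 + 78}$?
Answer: $-3996 + \frac{37 \sqrt{79}}{73} \approx -3991.5$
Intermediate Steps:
$P = - \frac{\sqrt{79}}{4}$ ($P = - \frac{\sqrt{1 + 78}}{4} = - \frac{\sqrt{79}}{4} \approx -2.222$)
$B = - \frac{\sqrt{79}}{292}$ ($B = \frac{\left(- \frac{1}{4}\right) \sqrt{79}}{41 + 32} = \frac{\left(- \frac{1}{4}\right) \sqrt{79}}{73} = - \frac{\sqrt{79}}{4} \cdot \frac{1}{73} = - \frac{\sqrt{79}}{292} \approx -0.030439$)
$- 148 \left(27 + B\right) = - 148 \left(27 - \frac{\sqrt{79}}{292}\right) = -3996 + \frac{37 \sqrt{79}}{73}$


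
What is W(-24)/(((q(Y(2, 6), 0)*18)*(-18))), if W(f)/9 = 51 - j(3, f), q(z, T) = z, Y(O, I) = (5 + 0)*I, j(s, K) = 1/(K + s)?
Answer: -134/2835 ≈ -0.047266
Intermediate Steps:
Y(O, I) = 5*I
W(f) = 459 - 9/(3 + f) (W(f) = 9*(51 - 1/(f + 3)) = 9*(51 - 1/(3 + f)) = 459 - 9/(3 + f))
W(-24)/(((q(Y(2, 6), 0)*18)*(-18))) = (9*(152 + 51*(-24))/(3 - 24))/((((5*6)*18)*(-18))) = (9*(152 - 1224)/(-21))/(((30*18)*(-18))) = (9*(-1/21)*(-1072))/((540*(-18))) = (3216/7)/(-9720) = (3216/7)*(-1/9720) = -134/2835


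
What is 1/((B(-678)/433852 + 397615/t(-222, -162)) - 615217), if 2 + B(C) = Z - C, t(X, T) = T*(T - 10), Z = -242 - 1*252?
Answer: -3022213032/1859273707124387 ≈ -1.6255e-6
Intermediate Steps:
Z = -494 (Z = -242 - 252 = -494)
t(X, T) = T*(-10 + T)
B(C) = -496 - C (B(C) = -2 + (-494 - C) = -496 - C)
1/((B(-678)/433852 + 397615/t(-222, -162)) - 615217) = 1/(((-496 - 1*(-678))/433852 + 397615/((-162*(-10 - 162)))) - 615217) = 1/(((-496 + 678)*(1/433852) + 397615/((-162*(-172)))) - 615217) = 1/((182*(1/433852) + 397615/27864) - 615217) = 1/((91/216926 + 397615*(1/27864)) - 615217) = 1/((91/216926 + 397615/27864) - 615217) = 1/(43127783557/3022213032 - 615217) = 1/(-1859273707124387/3022213032) = -3022213032/1859273707124387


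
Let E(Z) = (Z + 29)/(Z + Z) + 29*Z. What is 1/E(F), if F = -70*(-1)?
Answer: 140/284299 ≈ 0.00049244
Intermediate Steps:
F = 70
E(Z) = 29*Z + (29 + Z)/(2*Z) (E(Z) = (29 + Z)/((2*Z)) + 29*Z = (29 + Z)*(1/(2*Z)) + 29*Z = (29 + Z)/(2*Z) + 29*Z = 29*Z + (29 + Z)/(2*Z))
1/E(F) = 1/((1/2)*(29 + 70*(1 + 58*70))/70) = 1/((1/2)*(1/70)*(29 + 70*(1 + 4060))) = 1/((1/2)*(1/70)*(29 + 70*4061)) = 1/((1/2)*(1/70)*(29 + 284270)) = 1/((1/2)*(1/70)*284299) = 1/(284299/140) = 140/284299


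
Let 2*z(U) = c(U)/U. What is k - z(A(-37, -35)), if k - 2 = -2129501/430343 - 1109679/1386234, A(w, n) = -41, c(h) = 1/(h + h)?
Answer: -2506377503257955/668540534118948 ≈ -3.7490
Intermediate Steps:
c(h) = 1/(2*h)
k = -745472360869/198852032754 (k = 2 + (-2129501/430343 - 1109679/1386234) = 2 + (-2129501*1/430343 - 1109679*1/1386234) = 2 + (-2129501/430343 - 369893/462078) = 2 - 1143176426377/198852032754 = -745472360869/198852032754 ≈ -3.7489)
z(U) = 1/(4*U²) (z(U) = ((1/(2*U))/U)/2 = (1/(2*U²))/2 = 1/(4*U²))
k - z(A(-37, -35)) = -745472360869/198852032754 - 1/(4*(-41)²) = -745472360869/198852032754 - 1/(4*1681) = -745472360869/198852032754 - 1*1/6724 = -745472360869/198852032754 - 1/6724 = -2506377503257955/668540534118948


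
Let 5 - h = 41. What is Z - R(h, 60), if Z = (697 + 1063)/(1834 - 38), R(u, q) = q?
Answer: -26500/449 ≈ -59.020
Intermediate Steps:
h = -36 (h = 5 - 1*41 = 5 - 41 = -36)
Z = 440/449 (Z = 1760/1796 = 1760*(1/1796) = 440/449 ≈ 0.97996)
Z - R(h, 60) = 440/449 - 1*60 = 440/449 - 60 = -26500/449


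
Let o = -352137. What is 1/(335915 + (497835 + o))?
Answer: 1/481613 ≈ 2.0764e-6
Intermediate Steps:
1/(335915 + (497835 + o)) = 1/(335915 + (497835 - 352137)) = 1/(335915 + 145698) = 1/481613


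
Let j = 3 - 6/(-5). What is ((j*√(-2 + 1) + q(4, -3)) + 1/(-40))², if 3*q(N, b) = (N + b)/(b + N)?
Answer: -252647/14400 + 259*I/100 ≈ -17.545 + 2.59*I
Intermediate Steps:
q(N, b) = ⅓ (q(N, b) = ((N + b)/(b + N))/3 = ((N + b)/(N + b))/3 = (⅓)*1 = ⅓)
j = 21/5 (j = 3 - 6*(-1)/5 = 3 - 1*(-6/5) = 3 + 6/5 = 21/5 ≈ 4.2000)
((j*√(-2 + 1) + q(4, -3)) + 1/(-40))² = ((21*√(-2 + 1)/5 + ⅓) + 1/(-40))² = ((21*√(-1)/5 + ⅓) - 1/40)² = ((21*I/5 + ⅓) - 1/40)² = ((⅓ + 21*I/5) - 1/40)² = (37/120 + 21*I/5)²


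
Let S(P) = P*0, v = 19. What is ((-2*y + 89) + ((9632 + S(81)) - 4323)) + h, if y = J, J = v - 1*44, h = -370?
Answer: 5078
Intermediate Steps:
S(P) = 0
J = -25 (J = 19 - 1*44 = 19 - 44 = -25)
y = -25
((-2*y + 89) + ((9632 + S(81)) - 4323)) + h = ((-2*(-25) + 89) + ((9632 + 0) - 4323)) - 370 = ((50 + 89) + (9632 - 4323)) - 370 = (139 + 5309) - 370 = 5448 - 370 = 5078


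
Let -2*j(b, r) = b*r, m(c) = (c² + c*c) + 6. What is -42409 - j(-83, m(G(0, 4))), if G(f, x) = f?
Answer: -42658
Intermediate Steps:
m(c) = 6 + 2*c² (m(c) = (c² + c²) + 6 = 2*c² + 6 = 6 + 2*c²)
j(b, r) = -b*r/2
-42409 - j(-83, m(G(0, 4))) = -42409 - (-1)*(-83)*(6 + 2*0²)/2 = -42409 - (-1)*(-83)*(6 + 2*0)/2 = -42409 - (-1)*(-83)*(6 + 0)/2 = -42409 - (-1)*(-83)*6/2 = -42409 - 1*249 = -42409 - 249 = -42658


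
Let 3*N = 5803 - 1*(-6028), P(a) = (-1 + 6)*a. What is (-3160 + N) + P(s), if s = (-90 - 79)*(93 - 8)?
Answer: -213124/3 ≈ -71041.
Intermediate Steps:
s = -14365 (s = -169*85 = -14365)
P(a) = 5*a
N = 11831/3 (N = (5803 - 1*(-6028))/3 = (5803 + 6028)/3 = (⅓)*11831 = 11831/3 ≈ 3943.7)
(-3160 + N) + P(s) = (-3160 + 11831/3) + 5*(-14365) = 2351/3 - 71825 = -213124/3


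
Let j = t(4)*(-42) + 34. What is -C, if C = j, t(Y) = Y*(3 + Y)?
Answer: 1142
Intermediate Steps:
j = -1142 (j = (4*(3 + 4))*(-42) + 34 = (4*7)*(-42) + 34 = 28*(-42) + 34 = -1176 + 34 = -1142)
C = -1142
-C = -1*(-1142) = 1142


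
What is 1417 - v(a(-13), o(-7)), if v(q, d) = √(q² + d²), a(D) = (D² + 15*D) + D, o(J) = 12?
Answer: 1417 - 3*√185 ≈ 1376.2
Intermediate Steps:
a(D) = D² + 16*D
v(q, d) = √(d² + q²)
1417 - v(a(-13), o(-7)) = 1417 - √(12² + (-13*(16 - 13))²) = 1417 - √(144 + (-13*3)²) = 1417 - √(144 + (-39)²) = 1417 - √(144 + 1521) = 1417 - √1665 = 1417 - 3*√185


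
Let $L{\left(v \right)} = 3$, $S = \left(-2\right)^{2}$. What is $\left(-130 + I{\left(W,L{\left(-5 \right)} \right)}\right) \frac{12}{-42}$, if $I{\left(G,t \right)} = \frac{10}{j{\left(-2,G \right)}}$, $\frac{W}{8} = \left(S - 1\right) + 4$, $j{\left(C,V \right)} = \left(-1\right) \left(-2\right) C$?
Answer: $\frac{265}{7} \approx 37.857$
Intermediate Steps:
$j{\left(C,V \right)} = 2 C$
$S = 4$
$W = 56$ ($W = 8 \left(\left(4 - 1\right) + 4\right) = 8 \left(3 + 4\right) = 8 \cdot 7 = 56$)
$I{\left(G,t \right)} = - \frac{5}{2}$ ($I{\left(G,t \right)} = \frac{10}{2 \left(-2\right)} = \frac{10}{-4} = 10 \left(- \frac{1}{4}\right) = - \frac{5}{2}$)
$\left(-130 + I{\left(W,L{\left(-5 \right)} \right)}\right) \frac{12}{-42} = \left(-130 - \frac{5}{2}\right) \frac{12}{-42} = - \frac{265 \cdot 12 \left(- \frac{1}{42}\right)}{2} = \left(- \frac{265}{2}\right) \left(- \frac{2}{7}\right) = \frac{265}{7}$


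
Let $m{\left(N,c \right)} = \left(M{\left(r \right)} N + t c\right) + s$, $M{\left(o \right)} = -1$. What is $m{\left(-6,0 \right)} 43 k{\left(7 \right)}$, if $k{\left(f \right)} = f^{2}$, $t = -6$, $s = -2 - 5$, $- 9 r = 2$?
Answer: $-2107$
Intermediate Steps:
$r = - \frac{2}{9}$ ($r = \left(- \frac{1}{9}\right) 2 = - \frac{2}{9} \approx -0.22222$)
$s = -7$ ($s = -2 - 5 = -7$)
$m{\left(N,c \right)} = -7 - N - 6 c$ ($m{\left(N,c \right)} = \left(- N - 6 c\right) - 7 = -7 - N - 6 c$)
$m{\left(-6,0 \right)} 43 k{\left(7 \right)} = \left(-7 - -6 - 0\right) 43 \cdot 7^{2} = \left(-7 + 6 + 0\right) 43 \cdot 49 = \left(-1\right) 43 \cdot 49 = \left(-43\right) 49 = -2107$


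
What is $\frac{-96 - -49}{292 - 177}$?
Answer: $- \frac{47}{115} \approx -0.4087$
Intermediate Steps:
$\frac{-96 - -49}{292 - 177} = \frac{-96 + 49}{115} = \left(-47\right) \frac{1}{115} = - \frac{47}{115}$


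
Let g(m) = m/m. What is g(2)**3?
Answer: 1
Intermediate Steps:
g(m) = 1
g(2)**3 = 1**3 = 1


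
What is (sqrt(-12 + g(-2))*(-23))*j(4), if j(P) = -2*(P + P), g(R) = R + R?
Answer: 1472*I ≈ 1472.0*I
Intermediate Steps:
g(R) = 2*R
j(P) = -4*P
(sqrt(-12 + g(-2))*(-23))*j(4) = (sqrt(-12 + 2*(-2))*(-23))*(-4*4) = (sqrt(-12 - 4)*(-23))*(-16) = (sqrt(-16)*(-23))*(-16) = ((4*I)*(-23))*(-16) = -92*I*(-16) = 1472*I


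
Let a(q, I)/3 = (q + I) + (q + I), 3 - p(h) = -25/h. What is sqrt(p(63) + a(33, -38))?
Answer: 2*I*sqrt(2933)/21 ≈ 5.1578*I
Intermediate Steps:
p(h) = 3 + 25/h (p(h) = 3 - (-25)/h = 3 + 25/h)
a(q, I) = 6*I + 6*q (a(q, I) = 3*((q + I) + (q + I)) = 3*((I + q) + (I + q)) = 3*(2*I + 2*q) = 6*I + 6*q)
sqrt(p(63) + a(33, -38)) = sqrt((3 + 25/63) + (6*(-38) + 6*33)) = sqrt((3 + 25*(1/63)) + (-228 + 198)) = sqrt((3 + 25/63) - 30) = sqrt(214/63 - 30) = sqrt(-1676/63) = 2*I*sqrt(2933)/21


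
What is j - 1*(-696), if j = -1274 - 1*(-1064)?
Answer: 486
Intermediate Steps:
j = -210 (j = -1274 + 1064 = -210)
j - 1*(-696) = -210 - 1*(-696) = -210 + 696 = 486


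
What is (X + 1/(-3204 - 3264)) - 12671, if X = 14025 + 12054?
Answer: 86722943/6468 ≈ 13408.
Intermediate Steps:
X = 26079
(X + 1/(-3204 - 3264)) - 12671 = (26079 + 1/(-3204 - 3264)) - 12671 = (26079 + 1/(-6468)) - 12671 = (26079 - 1/6468) - 12671 = 168678971/6468 - 12671 = 86722943/6468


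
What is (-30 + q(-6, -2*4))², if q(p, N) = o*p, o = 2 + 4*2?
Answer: 8100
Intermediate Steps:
o = 10 (o = 2 + 8 = 10)
q(p, N) = 10*p
(-30 + q(-6, -2*4))² = (-30 + 10*(-6))² = (-30 - 60)² = (-90)² = 8100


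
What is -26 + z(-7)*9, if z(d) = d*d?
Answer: 415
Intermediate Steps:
z(d) = d²
-26 + z(-7)*9 = -26 + (-7)²*9 = -26 + 49*9 = -26 + 441 = 415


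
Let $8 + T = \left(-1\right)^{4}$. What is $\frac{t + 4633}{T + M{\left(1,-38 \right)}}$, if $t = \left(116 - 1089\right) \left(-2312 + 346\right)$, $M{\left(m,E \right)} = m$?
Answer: $- \frac{1917551}{6} \approx -3.1959 \cdot 10^{5}$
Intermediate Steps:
$t = 1912918$ ($t = \left(-973\right) \left(-1966\right) = 1912918$)
$T = -7$ ($T = -8 + \left(-1\right)^{4} = -8 + 1 = -7$)
$\frac{t + 4633}{T + M{\left(1,-38 \right)}} = \frac{1912918 + 4633}{-7 + 1} = \frac{1917551}{-6} = 1917551 \left(- \frac{1}{6}\right) = - \frac{1917551}{6}$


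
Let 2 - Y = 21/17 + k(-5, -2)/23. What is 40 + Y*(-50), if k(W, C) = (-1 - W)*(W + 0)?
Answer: -16310/391 ≈ -41.714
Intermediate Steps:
k(W, C) = W*(-1 - W) (k(W, C) = (-1 - W)*W = W*(-1 - W))
Y = 639/391 (Y = 2 - (21/17 - 1*(-5)*(1 - 5)/23) = 2 - (21*(1/17) - 1*(-5)*(-4)*(1/23)) = 2 - (21/17 - 20*1/23) = 2 - (21/17 - 20/23) = 2 - 1*143/391 = 2 - 143/391 = 639/391 ≈ 1.6343)
40 + Y*(-50) = 40 + (639/391)*(-50) = 40 - 31950/391 = -16310/391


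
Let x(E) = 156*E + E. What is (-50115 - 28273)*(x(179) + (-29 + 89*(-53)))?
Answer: -1830908516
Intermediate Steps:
x(E) = 157*E
(-50115 - 28273)*(x(179) + (-29 + 89*(-53))) = (-50115 - 28273)*(157*179 + (-29 + 89*(-53))) = -78388*(28103 + (-29 - 4717)) = -78388*(28103 - 4746) = -78388*23357 = -1830908516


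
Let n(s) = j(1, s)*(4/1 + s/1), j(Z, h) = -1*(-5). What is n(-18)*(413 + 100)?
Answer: -35910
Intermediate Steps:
j(Z, h) = 5
n(s) = 20 + 5*s (n(s) = 5*(4/1 + s/1) = 5*(4*1 + s*1) = 5*(4 + s) = 20 + 5*s)
n(-18)*(413 + 100) = (20 + 5*(-18))*(413 + 100) = (20 - 90)*513 = -70*513 = -35910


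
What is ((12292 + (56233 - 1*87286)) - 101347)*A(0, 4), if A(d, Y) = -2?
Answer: 240216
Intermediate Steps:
((12292 + (56233 - 1*87286)) - 101347)*A(0, 4) = ((12292 + (56233 - 1*87286)) - 101347)*(-2) = ((12292 + (56233 - 87286)) - 101347)*(-2) = ((12292 - 31053) - 101347)*(-2) = (-18761 - 101347)*(-2) = -120108*(-2) = 240216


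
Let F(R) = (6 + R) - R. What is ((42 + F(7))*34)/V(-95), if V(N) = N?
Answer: -1632/95 ≈ -17.179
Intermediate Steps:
F(R) = 6
((42 + F(7))*34)/V(-95) = ((42 + 6)*34)/(-95) = (48*34)*(-1/95) = 1632*(-1/95) = -1632/95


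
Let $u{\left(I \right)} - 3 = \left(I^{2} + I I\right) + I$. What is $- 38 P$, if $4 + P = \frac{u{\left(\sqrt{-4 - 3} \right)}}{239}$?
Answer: $\frac{36746}{239} - \frac{38 i \sqrt{7}}{239} \approx 153.75 - 0.42066 i$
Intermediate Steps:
$u{\left(I \right)} = 3 + I + 2 I^{2}$ ($u{\left(I \right)} = 3 + \left(\left(I^{2} + I I\right) + I\right) = 3 + \left(\left(I^{2} + I^{2}\right) + I\right) = 3 + \left(2 I^{2} + I\right) = 3 + \left(I + 2 I^{2}\right) = 3 + I + 2 I^{2}$)
$P = - \frac{967}{239} + \frac{i \sqrt{7}}{239}$ ($P = -4 + \frac{3 + \sqrt{-4 - 3} + 2 \left(\sqrt{-4 - 3}\right)^{2}}{239} = -4 + \left(3 + \sqrt{-7} + 2 \left(\sqrt{-7}\right)^{2}\right) \frac{1}{239} = -4 + \left(3 + i \sqrt{7} + 2 \left(i \sqrt{7}\right)^{2}\right) \frac{1}{239} = -4 + \left(3 + i \sqrt{7} + 2 \left(-7\right)\right) \frac{1}{239} = -4 + \left(3 + i \sqrt{7} - 14\right) \frac{1}{239} = -4 + \left(-11 + i \sqrt{7}\right) \frac{1}{239} = -4 - \left(\frac{11}{239} - \frac{i \sqrt{7}}{239}\right) = - \frac{967}{239} + \frac{i \sqrt{7}}{239} \approx -4.046 + 0.01107 i$)
$- 38 P = - 38 \left(- \frac{967}{239} + \frac{i \sqrt{7}}{239}\right) = \frac{36746}{239} - \frac{38 i \sqrt{7}}{239}$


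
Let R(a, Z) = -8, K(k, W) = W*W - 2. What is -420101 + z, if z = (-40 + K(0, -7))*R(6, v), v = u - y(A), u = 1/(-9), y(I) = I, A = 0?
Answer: -420157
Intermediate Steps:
u = -⅑ ≈ -0.11111
v = -⅑ (v = -⅑ - 1*0 = -⅑ + 0 = -⅑ ≈ -0.11111)
K(k, W) = -2 + W² (K(k, W) = W² - 2 = -2 + W²)
z = -56 (z = (-40 + (-2 + (-7)²))*(-8) = (-40 + (-2 + 49))*(-8) = (-40 + 47)*(-8) = 7*(-8) = -56)
-420101 + z = -420101 - 56 = -420157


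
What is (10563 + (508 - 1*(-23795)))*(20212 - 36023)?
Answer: -551266326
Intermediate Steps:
(10563 + (508 - 1*(-23795)))*(20212 - 36023) = (10563 + (508 + 23795))*(-15811) = (10563 + 24303)*(-15811) = 34866*(-15811) = -551266326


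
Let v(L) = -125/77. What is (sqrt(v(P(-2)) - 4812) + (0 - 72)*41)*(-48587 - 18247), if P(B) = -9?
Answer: 197293968 - 66834*I*sqrt(28539973)/77 ≈ 1.9729e+8 - 4.637e+6*I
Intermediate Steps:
v(L) = -125/77 (v(L) = -125*1/77 = -125/77)
(sqrt(v(P(-2)) - 4812) + (0 - 72)*41)*(-48587 - 18247) = (sqrt(-125/77 - 4812) + (0 - 72)*41)*(-48587 - 18247) = (sqrt(-370649/77) - 72*41)*(-66834) = (I*sqrt(28539973)/77 - 2952)*(-66834) = (-2952 + I*sqrt(28539973)/77)*(-66834) = 197293968 - 66834*I*sqrt(28539973)/77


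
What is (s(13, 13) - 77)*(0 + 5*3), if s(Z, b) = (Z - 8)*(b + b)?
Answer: 795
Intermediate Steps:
s(Z, b) = 2*b*(-8 + Z) (s(Z, b) = (-8 + Z)*(2*b) = 2*b*(-8 + Z))
(s(13, 13) - 77)*(0 + 5*3) = (2*13*(-8 + 13) - 77)*(0 + 5*3) = (2*13*5 - 77)*(0 + 15) = (130 - 77)*15 = 53*15 = 795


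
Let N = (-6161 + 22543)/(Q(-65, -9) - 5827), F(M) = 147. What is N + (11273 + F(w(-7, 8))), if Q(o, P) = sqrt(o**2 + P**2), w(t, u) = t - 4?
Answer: 387609236746/33949623 - 16382*sqrt(4306)/33949623 ≈ 11417.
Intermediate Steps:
w(t, u) = -4 + t
Q(o, P) = sqrt(P**2 + o**2)
N = 16382/(-5827 + sqrt(4306)) (N = (-6161 + 22543)/(sqrt((-9)**2 + (-65)**2) - 5827) = 16382/(sqrt(81 + 4225) - 5827) = 16382/(sqrt(4306) - 5827) = 16382/(-5827 + sqrt(4306)) ≈ -2.8434)
N + (11273 + F(w(-7, 8))) = (-95457914/33949623 - 16382*sqrt(4306)/33949623) + (11273 + 147) = (-95457914/33949623 - 16382*sqrt(4306)/33949623) + 11420 = 387609236746/33949623 - 16382*sqrt(4306)/33949623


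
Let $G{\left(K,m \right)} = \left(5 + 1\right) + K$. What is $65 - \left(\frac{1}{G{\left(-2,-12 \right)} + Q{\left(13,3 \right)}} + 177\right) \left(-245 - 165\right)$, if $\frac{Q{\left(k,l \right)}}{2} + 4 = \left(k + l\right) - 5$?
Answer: $\frac{653920}{9} \approx 72658.0$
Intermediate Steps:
$Q{\left(k,l \right)} = -18 + 2 k + 2 l$ ($Q{\left(k,l \right)} = -8 + 2 \left(\left(k + l\right) - 5\right) = -8 + 2 \left(-5 + k + l\right) = -8 + \left(-10 + 2 k + 2 l\right) = -18 + 2 k + 2 l$)
$G{\left(K,m \right)} = 6 + K$
$65 - \left(\frac{1}{G{\left(-2,-12 \right)} + Q{\left(13,3 \right)}} + 177\right) \left(-245 - 165\right) = 65 - \left(\frac{1}{\left(6 - 2\right) + \left(-18 + 2 \cdot 13 + 2 \cdot 3\right)} + 177\right) \left(-245 - 165\right) = 65 - \left(\frac{1}{4 + \left(-18 + 26 + 6\right)} + 177\right) \left(-410\right) = 65 - \left(\frac{1}{4 + 14} + 177\right) \left(-410\right) = 65 - \left(\frac{1}{18} + 177\right) \left(-410\right) = 65 - \frac{3187}{18} \left(-410\right) = 65 - - \frac{653335}{9} = 65 + \frac{653335}{9} = \frac{653920}{9}$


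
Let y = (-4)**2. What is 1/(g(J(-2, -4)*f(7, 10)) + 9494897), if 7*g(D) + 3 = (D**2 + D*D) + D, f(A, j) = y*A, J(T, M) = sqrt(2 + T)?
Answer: 7/66464276 ≈ 1.0532e-7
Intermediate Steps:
y = 16
f(A, j) = 16*A
g(D) = -3/7 + D/7 + 2*D**2/7 (g(D) = -3/7 + ((D**2 + D*D) + D)/7 = -3/7 + ((D**2 + D**2) + D)/7 = -3/7 + (2*D**2 + D)/7 = -3/7 + (D + 2*D**2)/7 = -3/7 + (D/7 + 2*D**2/7) = -3/7 + D/7 + 2*D**2/7)
1/(g(J(-2, -4)*f(7, 10)) + 9494897) = 1/((-3/7 + (sqrt(2 - 2)*(16*7))/7 + 2*(sqrt(2 - 2)*(16*7))**2/7) + 9494897) = 1/((-3/7 + (sqrt(0)*112)/7 + 2*(sqrt(0)*112)**2/7) + 9494897) = 1/((-3/7 + (0*112)/7 + 2*(0*112)**2/7) + 9494897) = 1/((-3/7 + (1/7)*0 + (2/7)*0**2) + 9494897) = 1/((-3/7 + 0 + (2/7)*0) + 9494897) = 1/((-3/7 + 0 + 0) + 9494897) = 1/(-3/7 + 9494897) = 1/(66464276/7) = 7/66464276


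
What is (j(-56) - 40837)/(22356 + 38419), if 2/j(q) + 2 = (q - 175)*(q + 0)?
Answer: -264092878/393031925 ≈ -0.67194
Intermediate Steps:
j(q) = 2/(-2 + q*(-175 + q)) (j(q) = 2/(-2 + (q - 175)*(q + 0)) = 2/(-2 + (-175 + q)*q) = 2/(-2 + q*(-175 + q)))
(j(-56) - 40837)/(22356 + 38419) = (2/(-2 + (-56)**2 - 175*(-56)) - 40837)/(22356 + 38419) = (2/(-2 + 3136 + 9800) - 40837)/60775 = (2/12934 - 40837)*(1/60775) = (2*(1/12934) - 40837)*(1/60775) = (1/6467 - 40837)*(1/60775) = -264092878/6467*1/60775 = -264092878/393031925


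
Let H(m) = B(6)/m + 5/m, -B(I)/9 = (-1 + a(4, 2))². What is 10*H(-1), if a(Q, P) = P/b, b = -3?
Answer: 200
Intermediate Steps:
a(Q, P) = -P/3 (a(Q, P) = P/(-3) = P*(-⅓) = -P/3)
B(I) = -25 (B(I) = -9*(-1 - ⅓*2)² = -9*(-1 - ⅔)² = -9*(-5/3)² = -9*25/9 = -25)
H(m) = -20/m (H(m) = -25/m + 5/m = -20/m)
10*H(-1) = 10*(-20/(-1)) = 10*(-20*(-1)) = 10*20 = 200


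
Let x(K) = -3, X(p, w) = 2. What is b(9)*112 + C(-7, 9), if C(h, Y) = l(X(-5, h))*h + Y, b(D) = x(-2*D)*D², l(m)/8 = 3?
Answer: -27375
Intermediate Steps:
l(m) = 24 (l(m) = 8*3 = 24)
b(D) = -3*D²
C(h, Y) = Y + 24*h (C(h, Y) = 24*h + Y = Y + 24*h)
b(9)*112 + C(-7, 9) = -3*9²*112 + (9 + 24*(-7)) = -3*81*112 + (9 - 168) = -243*112 - 159 = -27216 - 159 = -27375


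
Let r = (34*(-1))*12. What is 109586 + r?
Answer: 109178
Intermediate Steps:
r = -408 (r = -34*12 = -408)
109586 + r = 109586 - 408 = 109178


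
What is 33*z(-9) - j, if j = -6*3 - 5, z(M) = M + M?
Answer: -571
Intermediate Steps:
z(M) = 2*M
j = -23 (j = -18 - 5 = -23)
33*z(-9) - j = 33*(2*(-9)) - 1*(-23) = 33*(-18) + 23 = -594 + 23 = -571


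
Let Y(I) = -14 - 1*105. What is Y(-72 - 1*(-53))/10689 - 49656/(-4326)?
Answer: 12625195/1100967 ≈ 11.467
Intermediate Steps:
Y(I) = -119 (Y(I) = -14 - 105 = -119)
Y(-72 - 1*(-53))/10689 - 49656/(-4326) = -119/10689 - 49656/(-4326) = -119*1/10689 - 49656*(-1/4326) = -17/1527 + 8276/721 = 12625195/1100967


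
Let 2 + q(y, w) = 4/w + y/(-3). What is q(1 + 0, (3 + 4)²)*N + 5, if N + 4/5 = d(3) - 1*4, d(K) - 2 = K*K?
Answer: -6586/735 ≈ -8.9605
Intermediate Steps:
d(K) = 2 + K² (d(K) = 2 + K*K = 2 + K²)
q(y, w) = -2 + 4/w - y/3 (q(y, w) = -2 + (4/w + y/(-3)) = -2 + (4/w + y*(-⅓)) = -2 + (4/w - y/3) = -2 + 4/w - y/3)
N = 31/5 (N = -⅘ + ((2 + 3²) - 1*4) = -⅘ + ((2 + 9) - 4) = -⅘ + (11 - 4) = -⅘ + 7 = 31/5 ≈ 6.2000)
q(1 + 0, (3 + 4)²)*N + 5 = (-2 + 4/((3 + 4)²) - (1 + 0)/3)*(31/5) + 5 = (-2 + 4/(7²) - ⅓*1)*(31/5) + 5 = (-2 + 4/49 - ⅓)*(31/5) + 5 = -331/147*31/5 + 5 = -10261/735 + 5 = -6586/735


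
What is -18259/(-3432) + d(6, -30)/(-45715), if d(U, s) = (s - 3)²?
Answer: 830972737/156893880 ≈ 5.2964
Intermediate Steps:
d(U, s) = (-3 + s)²
-18259/(-3432) + d(6, -30)/(-45715) = -18259/(-3432) + (-3 - 30)²/(-45715) = -18259*(-1/3432) + (-33)²*(-1/45715) = 18259/3432 + 1089*(-1/45715) = 18259/3432 - 1089/45715 = 830972737/156893880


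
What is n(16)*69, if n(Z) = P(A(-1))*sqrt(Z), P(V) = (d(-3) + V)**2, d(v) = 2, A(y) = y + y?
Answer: 0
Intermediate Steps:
A(y) = 2*y
P(V) = (2 + V)**2
n(Z) = 0 (n(Z) = (2 + 2*(-1))**2*sqrt(Z) = (2 - 2)**2*sqrt(Z) = 0**2*sqrt(Z) = 0*sqrt(Z) = 0)
n(16)*69 = 0*69 = 0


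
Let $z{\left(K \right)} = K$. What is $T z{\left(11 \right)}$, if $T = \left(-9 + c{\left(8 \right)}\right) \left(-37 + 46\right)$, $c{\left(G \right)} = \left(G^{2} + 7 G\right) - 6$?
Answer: $10395$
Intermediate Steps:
$c{\left(G \right)} = -6 + G^{2} + 7 G$
$T = 945$ ($T = \left(-9 + \left(-6 + 8^{2} + 7 \cdot 8\right)\right) \left(-37 + 46\right) = \left(-9 + \left(-6 + 64 + 56\right)\right) 9 = \left(-9 + 114\right) 9 = 105 \cdot 9 = 945$)
$T z{\left(11 \right)} = 945 \cdot 11 = 10395$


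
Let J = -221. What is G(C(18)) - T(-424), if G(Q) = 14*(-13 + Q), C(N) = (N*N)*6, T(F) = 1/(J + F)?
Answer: 17436931/645 ≈ 27034.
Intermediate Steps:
T(F) = 1/(-221 + F)
C(N) = 6*N² (C(N) = N²*6 = 6*N²)
G(Q) = -182 + 14*Q
G(C(18)) - T(-424) = (-182 + 14*(6*18²)) - 1/(-221 - 424) = (-182 + 14*(6*324)) - 1/(-645) = (-182 + 14*1944) - 1*(-1/645) = (-182 + 27216) + 1/645 = 27034 + 1/645 = 17436931/645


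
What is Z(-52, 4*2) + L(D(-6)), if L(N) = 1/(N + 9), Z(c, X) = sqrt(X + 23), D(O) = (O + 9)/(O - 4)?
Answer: 10/87 + sqrt(31) ≈ 5.6827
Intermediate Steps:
D(O) = (9 + O)/(-4 + O)
Z(c, X) = sqrt(23 + X)
L(N) = 1/(9 + N)
Z(-52, 4*2) + L(D(-6)) = sqrt(23 + 4*2) + 1/(9 + (9 - 6)/(-4 - 6)) = sqrt(23 + 8) + 1/(9 + 3/(-10)) = sqrt(31) + 1/(9 - 1/10*3) = sqrt(31) + 1/(9 - 3/10) = sqrt(31) + 1/(87/10) = sqrt(31) + 10/87 = 10/87 + sqrt(31)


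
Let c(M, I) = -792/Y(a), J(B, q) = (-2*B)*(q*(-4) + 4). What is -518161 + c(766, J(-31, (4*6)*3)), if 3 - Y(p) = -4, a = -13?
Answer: -3627919/7 ≈ -5.1827e+5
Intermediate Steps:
Y(p) = 7 (Y(p) = 3 - 1*(-4) = 3 + 4 = 7)
J(B, q) = -2*B*(4 - 4*q) (J(B, q) = (-2*B)*(-4*q + 4) = (-2*B)*(4 - 4*q) = -2*B*(4 - 4*q))
c(M, I) = -792/7
-518161 + c(766, J(-31, (4*6)*3)) = -518161 - 792/7 = -3627919/7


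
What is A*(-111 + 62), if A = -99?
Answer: 4851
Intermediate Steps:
A*(-111 + 62) = -99*(-111 + 62) = -99*(-49) = 4851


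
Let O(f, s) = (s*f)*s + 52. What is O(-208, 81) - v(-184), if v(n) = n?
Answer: -1364452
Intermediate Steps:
O(f, s) = 52 + f*s² (O(f, s) = (f*s)*s + 52 = f*s² + 52 = 52 + f*s²)
O(-208, 81) - v(-184) = (52 - 208*81²) - 1*(-184) = (52 - 208*6561) + 184 = (52 - 1364688) + 184 = -1364636 + 184 = -1364452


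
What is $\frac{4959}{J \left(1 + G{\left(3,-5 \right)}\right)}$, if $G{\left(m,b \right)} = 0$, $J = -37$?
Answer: $- \frac{4959}{37} \approx -134.03$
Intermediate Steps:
$\frac{4959}{J \left(1 + G{\left(3,-5 \right)}\right)} = \frac{4959}{\left(-37\right) \left(1 + 0\right)} = \frac{4959}{\left(-37\right) 1} = \frac{4959}{-37} = 4959 \left(- \frac{1}{37}\right) = - \frac{4959}{37}$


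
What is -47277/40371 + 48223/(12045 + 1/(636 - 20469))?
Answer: 9105722136507/3214722329188 ≈ 2.8325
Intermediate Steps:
-47277/40371 + 48223/(12045 + 1/(636 - 20469)) = -47277*1/40371 + 48223/(12045 + 1/(-19833)) = -15759/13457 + 48223/(12045 - 1/19833) = -15759/13457 + 48223/(238888484/19833) = -15759/13457 + 48223*(19833/238888484) = -15759/13457 + 956406759/238888484 = 9105722136507/3214722329188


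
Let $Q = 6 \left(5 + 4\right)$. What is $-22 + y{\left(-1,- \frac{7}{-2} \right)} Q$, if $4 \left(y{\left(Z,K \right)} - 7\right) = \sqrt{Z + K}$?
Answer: $356 + \frac{27 \sqrt{10}}{4} \approx 377.35$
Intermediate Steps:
$y{\left(Z,K \right)} = 7 + \frac{\sqrt{K + Z}}{4}$ ($y{\left(Z,K \right)} = 7 + \frac{\sqrt{Z + K}}{4} = 7 + \frac{\sqrt{K + Z}}{4}$)
$Q = 54$ ($Q = 6 \cdot 9 = 54$)
$-22 + y{\left(-1,- \frac{7}{-2} \right)} Q = -22 + \left(7 + \frac{\sqrt{- \frac{7}{-2} - 1}}{4}\right) 54 = -22 + \left(7 + \frac{\sqrt{\left(-7\right) \left(- \frac{1}{2}\right) - 1}}{4}\right) 54 = -22 + \left(7 + \frac{\sqrt{\frac{7}{2} - 1}}{4}\right) 54 = -22 + \left(7 + \frac{\sqrt{\frac{5}{2}}}{4}\right) 54 = -22 + \left(7 + \frac{\frac{1}{2} \sqrt{10}}{4}\right) 54 = -22 + \left(7 + \frac{\sqrt{10}}{8}\right) 54 = -22 + \left(378 + \frac{27 \sqrt{10}}{4}\right) = 356 + \frac{27 \sqrt{10}}{4}$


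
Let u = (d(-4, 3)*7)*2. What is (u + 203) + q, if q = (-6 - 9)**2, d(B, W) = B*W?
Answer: 260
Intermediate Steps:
u = -168 (u = (-4*3*7)*2 = -12*7*2 = -84*2 = -168)
q = 225 (q = (-15)**2 = 225)
(u + 203) + q = (-168 + 203) + 225 = 35 + 225 = 260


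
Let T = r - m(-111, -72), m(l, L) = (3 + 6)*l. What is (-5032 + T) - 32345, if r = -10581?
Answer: -46959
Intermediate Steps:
m(l, L) = 9*l
T = -9582 (T = -10581 - 9*(-111) = -10581 - 1*(-999) = -10581 + 999 = -9582)
(-5032 + T) - 32345 = (-5032 - 9582) - 32345 = -14614 - 32345 = -46959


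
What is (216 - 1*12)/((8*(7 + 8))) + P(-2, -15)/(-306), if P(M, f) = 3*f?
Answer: 157/85 ≈ 1.8471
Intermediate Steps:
(216 - 1*12)/((8*(7 + 8))) + P(-2, -15)/(-306) = (216 - 1*12)/((8*(7 + 8))) + (3*(-15))/(-306) = (216 - 12)/((8*15)) - 45*(-1/306) = 204/120 + 5/34 = 204*(1/120) + 5/34 = 17/10 + 5/34 = 157/85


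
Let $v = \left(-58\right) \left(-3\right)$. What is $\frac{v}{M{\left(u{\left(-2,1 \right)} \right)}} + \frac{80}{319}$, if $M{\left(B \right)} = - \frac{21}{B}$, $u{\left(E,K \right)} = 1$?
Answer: $- \frac{17942}{2233} \approx -8.0349$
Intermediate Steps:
$v = 174$
$\frac{v}{M{\left(u{\left(-2,1 \right)} \right)}} + \frac{80}{319} = \frac{174}{\left(-21\right) 1^{-1}} + \frac{80}{319} = \frac{174}{\left(-21\right) 1} + 80 \cdot \frac{1}{319} = \frac{174}{-21} + \frac{80}{319} = 174 \left(- \frac{1}{21}\right) + \frac{80}{319} = - \frac{58}{7} + \frac{80}{319} = - \frac{17942}{2233}$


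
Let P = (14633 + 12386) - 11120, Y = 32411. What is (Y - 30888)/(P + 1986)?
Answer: 1523/17885 ≈ 0.085155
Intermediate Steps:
P = 15899 (P = 27019 - 11120 = 15899)
(Y - 30888)/(P + 1986) = (32411 - 30888)/(15899 + 1986) = 1523/17885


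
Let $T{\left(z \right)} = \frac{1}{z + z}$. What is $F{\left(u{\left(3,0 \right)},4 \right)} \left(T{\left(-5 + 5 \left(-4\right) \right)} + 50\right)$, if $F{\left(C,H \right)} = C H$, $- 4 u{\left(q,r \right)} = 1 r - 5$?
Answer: $\frac{2499}{10} \approx 249.9$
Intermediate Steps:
$u{\left(q,r \right)} = \frac{5}{4} - \frac{r}{4}$ ($u{\left(q,r \right)} = - \frac{1 r - 5}{4} = - \frac{r - 5}{4} = - \frac{-5 + r}{4} = \frac{5}{4} - \frac{r}{4}$)
$T{\left(z \right)} = \frac{1}{2 z}$
$F{\left(u{\left(3,0 \right)},4 \right)} \left(T{\left(-5 + 5 \left(-4\right) \right)} + 50\right) = \left(\frac{5}{4} - 0\right) 4 \left(\frac{1}{2 \left(-5 + 5 \left(-4\right)\right)} + 50\right) = \left(\frac{5}{4} + 0\right) 4 \left(\frac{1}{2 \left(-5 - 20\right)} + 50\right) = \frac{5}{4} \cdot 4 \left(\frac{1}{2 \left(-25\right)} + 50\right) = 5 \left(\frac{1}{2} \left(- \frac{1}{25}\right) + 50\right) = 5 \left(- \frac{1}{50} + 50\right) = 5 \cdot \frac{2499}{50} = \frac{2499}{10}$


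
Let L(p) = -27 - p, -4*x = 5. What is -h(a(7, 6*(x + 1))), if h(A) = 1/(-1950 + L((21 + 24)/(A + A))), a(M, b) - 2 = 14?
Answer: 32/63309 ≈ 0.00050546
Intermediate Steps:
x = -5/4 (x = -¼*5 = -5/4 ≈ -1.2500)
a(M, b) = 16 (a(M, b) = 2 + 14 = 16)
h(A) = 1/(-1977 - 45/(2*A)) (h(A) = 1/(-1950 + (-27 - (21 + 24)/(A + A))) = 1/(-1950 + (-27 - 45/(2*A))) = 1/(-1977 - 45/(2*A)))
-h(a(7, 6*(x + 1))) = -(-2)*16/(45 + 3954*16) = -(-2)*16/(45 + 63264) = -(-2)*16/63309 = -1*(-32/63309) = 32/63309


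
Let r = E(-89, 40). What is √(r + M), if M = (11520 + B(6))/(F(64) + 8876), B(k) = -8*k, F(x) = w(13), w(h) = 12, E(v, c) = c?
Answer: √50966014/1111 ≈ 6.4258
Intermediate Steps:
r = 40
F(x) = 12
M = 1434/1111 (M = (11520 - 8*6)/(12 + 8876) = (11520 - 48)/8888 = 11472*(1/8888) = 1434/1111 ≈ 1.2907)
√(r + M) = √(40 + 1434/1111) = √(45874/1111) = √50966014/1111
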